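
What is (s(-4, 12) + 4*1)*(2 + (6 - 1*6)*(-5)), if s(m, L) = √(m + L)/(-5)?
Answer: 8 - 4*√2/5 ≈ 6.8686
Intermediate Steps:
s(m, L) = -√(L + m)/5 (s(m, L) = √(L + m)*(-⅕) = -√(L + m)/5)
(s(-4, 12) + 4*1)*(2 + (6 - 1*6)*(-5)) = (-√(12 - 4)/5 + 4*1)*(2 + (6 - 1*6)*(-5)) = (-2*√2/5 + 4)*(2 + (6 - 6)*(-5)) = (-2*√2/5 + 4)*(2 + 0*(-5)) = (-2*√2/5 + 4)*(2 + 0) = (4 - 2*√2/5)*2 = 8 - 4*√2/5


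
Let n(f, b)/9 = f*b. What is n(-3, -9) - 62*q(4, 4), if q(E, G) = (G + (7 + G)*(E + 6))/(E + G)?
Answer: -1281/2 ≈ -640.50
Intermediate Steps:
n(f, b) = 9*b*f (n(f, b) = 9*(f*b) = 9*(b*f) = 9*b*f)
q(E, G) = (G + (6 + E)*(7 + G))/(E + G) (q(E, G) = (G + (7 + G)*(6 + E))/(E + G) = (G + (6 + E)*(7 + G))/(E + G))
n(-3, -9) - 62*q(4, 4) = 9*(-9)*(-3) - 62*(42 + 7*4 + 7*4 + 4*4)/(4 + 4) = 243 - 62*(42 + 28 + 28 + 16)/8 = 243 - 31*114/4 = 243 - 62*57/4 = 243 - 1767/2 = -1281/2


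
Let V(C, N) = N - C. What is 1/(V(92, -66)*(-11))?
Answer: 1/1738 ≈ 0.00057537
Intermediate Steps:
1/(V(92, -66)*(-11)) = 1/((-66 - 1*92)*(-11)) = 1/((-66 - 92)*(-11)) = 1/(-158*(-11)) = 1/1738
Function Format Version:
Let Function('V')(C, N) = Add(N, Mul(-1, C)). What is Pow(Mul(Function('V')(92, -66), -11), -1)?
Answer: Rational(1, 1738) ≈ 0.00057537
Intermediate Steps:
Pow(Mul(Function('V')(92, -66), -11), -1) = Pow(Mul(Add(-66, Mul(-1, 92)), -11), -1) = Pow(Mul(Add(-66, -92), -11), -1) = Pow(Mul(-158, -11), -1) = Pow(1738, -1) = Rational(1, 1738)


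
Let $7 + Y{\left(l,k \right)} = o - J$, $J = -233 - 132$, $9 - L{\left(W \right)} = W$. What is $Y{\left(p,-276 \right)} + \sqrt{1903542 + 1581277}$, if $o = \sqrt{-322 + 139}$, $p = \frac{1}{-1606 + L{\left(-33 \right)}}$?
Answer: $358 + \sqrt{3484819} + i \sqrt{183} \approx 2224.8 + 13.528 i$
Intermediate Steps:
$L{\left(W \right)} = 9 - W$
$J = -365$
$p = - \frac{1}{1564}$ ($p = \frac{1}{-1606 + \left(9 - -33\right)} = \frac{1}{-1606 + \left(9 + 33\right)} = \frac{1}{-1606 + 42} = \frac{1}{-1564} = - \frac{1}{1564} \approx -0.00063939$)
$o = i \sqrt{183}$ ($o = \sqrt{-183} = i \sqrt{183} \approx 13.528 i$)
$Y{\left(l,k \right)} = 358 + i \sqrt{183}$ ($Y{\left(l,k \right)} = -7 + \left(i \sqrt{183} - -365\right) = -7 + \left(i \sqrt{183} + 365\right) = -7 + \left(365 + i \sqrt{183}\right) = 358 + i \sqrt{183}$)
$Y{\left(p,-276 \right)} + \sqrt{1903542 + 1581277} = \left(358 + i \sqrt{183}\right) + \sqrt{1903542 + 1581277} = \left(358 + i \sqrt{183}\right) + \sqrt{3484819} = 358 + \sqrt{3484819} + i \sqrt{183}$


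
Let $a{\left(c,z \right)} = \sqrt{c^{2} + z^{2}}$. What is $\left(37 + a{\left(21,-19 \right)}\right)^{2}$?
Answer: $\left(37 + \sqrt{802}\right)^{2} \approx 4266.6$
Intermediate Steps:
$\left(37 + a{\left(21,-19 \right)}\right)^{2} = \left(37 + \sqrt{21^{2} + \left(-19\right)^{2}}\right)^{2} = \left(37 + \sqrt{441 + 361}\right)^{2} = \left(37 + \sqrt{802}\right)^{2}$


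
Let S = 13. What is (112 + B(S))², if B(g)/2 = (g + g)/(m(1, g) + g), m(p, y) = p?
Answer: 656100/49 ≈ 13390.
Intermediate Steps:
B(g) = 4*g/(1 + g) (B(g) = 2*((g + g)/(1 + g)) = 2*((2*g)/(1 + g)) = 2*(2*g/(1 + g)) = 4*g/(1 + g))
(112 + B(S))² = (112 + 4*13/(1 + 13))² = (112 + 4*13/14)² = (112 + 4*13*(1/14))² = (112 + 26/7)² = (810/7)² = 656100/49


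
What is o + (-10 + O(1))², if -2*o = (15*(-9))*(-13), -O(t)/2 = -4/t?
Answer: -1747/2 ≈ -873.50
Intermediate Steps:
O(t) = 8/t (O(t) = -(-8)/t = 8/t)
o = -1755/2 (o = -15*(-9)*(-13)/2 = -(-135)*(-13)/2 = -½*1755 = -1755/2 ≈ -877.50)
o + (-10 + O(1))² = -1755/2 + (-10 + 8/1)² = -1755/2 + (-10 + 8*1)² = -1755/2 + (-10 + 8)² = -1755/2 + (-2)² = -1755/2 + 4 = -1747/2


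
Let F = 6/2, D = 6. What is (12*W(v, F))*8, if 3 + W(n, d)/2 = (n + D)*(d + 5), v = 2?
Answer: 11712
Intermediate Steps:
F = 3 (F = 6*(1/2) = 3)
W(n, d) = -6 + 2*(5 + d)*(6 + n) (W(n, d) = -6 + 2*((n + 6)*(d + 5)) = -6 + 2*((6 + n)*(5 + d)) = -6 + 2*((5 + d)*(6 + n)) = -6 + 2*(5 + d)*(6 + n))
(12*W(v, F))*8 = (12*(54 + 10*2 + 12*3 + 2*3*2))*8 = (12*(54 + 20 + 36 + 12))*8 = (12*122)*8 = 1464*8 = 11712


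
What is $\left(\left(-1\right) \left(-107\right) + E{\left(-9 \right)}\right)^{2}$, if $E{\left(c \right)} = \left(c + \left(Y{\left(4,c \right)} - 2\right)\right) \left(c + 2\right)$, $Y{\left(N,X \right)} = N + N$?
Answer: $16384$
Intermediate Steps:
$Y{\left(N,X \right)} = 2 N$
$E{\left(c \right)} = \left(2 + c\right) \left(6 + c\right)$ ($E{\left(c \right)} = \left(c + \left(2 \cdot 4 - 2\right)\right) \left(c + 2\right) = \left(c + \left(8 - 2\right)\right) \left(2 + c\right) = \left(c + 6\right) \left(2 + c\right) = \left(6 + c\right) \left(2 + c\right) = \left(2 + c\right) \left(6 + c\right)$)
$\left(\left(-1\right) \left(-107\right) + E{\left(-9 \right)}\right)^{2} = \left(\left(-1\right) \left(-107\right) + \left(12 + \left(-9\right)^{2} + 8 \left(-9\right)\right)\right)^{2} = \left(107 + \left(12 + 81 - 72\right)\right)^{2} = \left(107 + 21\right)^{2} = 128^{2} = 16384$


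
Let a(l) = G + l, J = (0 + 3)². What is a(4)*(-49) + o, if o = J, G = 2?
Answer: -285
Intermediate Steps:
J = 9 (J = 3² = 9)
a(l) = 2 + l
o = 9
a(4)*(-49) + o = (2 + 4)*(-49) + 9 = 6*(-49) + 9 = -294 + 9 = -285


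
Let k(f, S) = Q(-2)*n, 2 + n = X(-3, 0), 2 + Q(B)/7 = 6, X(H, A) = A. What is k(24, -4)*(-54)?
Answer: 3024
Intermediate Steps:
Q(B) = 28 (Q(B) = -14 + 7*6 = -14 + 42 = 28)
n = -2 (n = -2 + 0 = -2)
k(f, S) = -56 (k(f, S) = 28*(-2) = -56)
k(24, -4)*(-54) = -56*(-54) = 3024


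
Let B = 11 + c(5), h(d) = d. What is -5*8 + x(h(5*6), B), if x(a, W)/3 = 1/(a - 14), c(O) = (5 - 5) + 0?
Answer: -637/16 ≈ -39.813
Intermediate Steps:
c(O) = 0 (c(O) = 0 + 0 = 0)
B = 11 (B = 11 + 0 = 11)
x(a, W) = 3/(-14 + a) (x(a, W) = 3/(a - 14) = 3/(-14 + a))
-5*8 + x(h(5*6), B) = -5*8 + 3/(-14 + 5*6) = -40 + 3/(-14 + 30) = -40 + 3/16 = -637/16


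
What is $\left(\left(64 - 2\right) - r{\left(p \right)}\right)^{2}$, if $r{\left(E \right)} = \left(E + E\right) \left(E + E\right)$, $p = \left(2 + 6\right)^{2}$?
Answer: $266407684$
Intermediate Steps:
$p = 64$ ($p = 8^{2} = 64$)
$r{\left(E \right)} = 4 E^{2}$ ($r{\left(E \right)} = 2 E 2 E = 4 E^{2}$)
$\left(\left(64 - 2\right) - r{\left(p \right)}\right)^{2} = \left(\left(64 - 2\right) - 4 \cdot 64^{2}\right)^{2} = \left(62 - 4 \cdot 4096\right)^{2} = \left(62 - 16384\right)^{2} = \left(-16322\right)^{2} = 266407684$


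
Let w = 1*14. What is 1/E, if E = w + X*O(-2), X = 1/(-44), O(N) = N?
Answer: 22/309 ≈ 0.071197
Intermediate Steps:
w = 14
X = -1/44 ≈ -0.022727
E = 309/22 (E = 14 - 1/44*(-2) = 14 + 1/22 = 309/22 ≈ 14.045)
1/E = 1/(309/22) = 22/309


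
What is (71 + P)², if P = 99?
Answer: 28900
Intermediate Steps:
(71 + P)² = (71 + 99)² = 170² = 28900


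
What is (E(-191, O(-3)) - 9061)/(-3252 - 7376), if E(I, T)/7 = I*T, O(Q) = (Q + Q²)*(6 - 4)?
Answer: 25105/10628 ≈ 2.3622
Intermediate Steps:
O(Q) = 2*Q + 2*Q² (O(Q) = (Q + Q²)*2 = 2*Q + 2*Q²)
E(I, T) = 7*I*T (E(I, T) = 7*(I*T) = 7*I*T)
(E(-191, O(-3)) - 9061)/(-3252 - 7376) = (7*(-191)*(2*(-3)*(1 - 3)) - 9061)/(-3252 - 7376) = (7*(-191)*(2*(-3)*(-2)) - 9061)/(-10628) = (7*(-191)*12 - 9061)*(-1/10628) = (-16044 - 9061)*(-1/10628) = -25105*(-1/10628) = 25105/10628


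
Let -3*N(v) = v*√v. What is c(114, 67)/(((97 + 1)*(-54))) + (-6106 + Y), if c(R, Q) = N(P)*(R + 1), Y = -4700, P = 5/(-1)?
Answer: -10806 - 575*I*√5/15876 ≈ -10806.0 - 0.080986*I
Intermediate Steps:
P = -5 (P = 5*(-1) = -5)
N(v) = -v^(3/2)/3 (N(v) = -v*√v/3 = -v^(3/2)/3)
c(R, Q) = 5*I*√5*(1 + R)/3 (c(R, Q) = (-(-5)*I*√5/3)*(R + 1) = (-(-5)*I*√5/3)*(1 + R) = (5*I*√5/3)*(1 + R) = 5*I*√5*(1 + R)/3)
c(114, 67)/(((97 + 1)*(-54))) + (-6106 + Y) = (5*I*√5*(1 + 114)/3)/(((97 + 1)*(-54))) + (-6106 - 4700) = ((5/3)*I*√5*115)/((98*(-54))) - 10806 = (575*I*√5/3)/(-5292) - 10806 = (575*I*√5/3)*(-1/5292) - 10806 = -575*I*√5/15876 - 10806 = -10806 - 575*I*√5/15876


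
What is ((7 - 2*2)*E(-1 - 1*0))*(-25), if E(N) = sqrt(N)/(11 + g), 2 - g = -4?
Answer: -75*I/17 ≈ -4.4118*I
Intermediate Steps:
g = 6 (g = 2 - 1*(-4) = 2 + 4 = 6)
E(N) = sqrt(N)/17 (E(N) = sqrt(N)/(11 + 6) = sqrt(N)/17)
((7 - 2*2)*E(-1 - 1*0))*(-25) = ((7 - 2*2)*(sqrt(-1 - 1*0)/17))*(-25) = ((7 - 4)*(sqrt(-1 + 0)/17))*(-25) = (3*(sqrt(-1)/17))*(-25) = (3*(I/17))*(-25) = (3*I/17)*(-25) = -75*I/17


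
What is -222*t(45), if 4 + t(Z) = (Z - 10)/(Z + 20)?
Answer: 9990/13 ≈ 768.46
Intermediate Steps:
t(Z) = -4 + (-10 + Z)/(20 + Z) (t(Z) = -4 + (Z - 10)/(Z + 20) = -4 + (-10 + Z)/(20 + Z))
-222*t(45) = -666*(-30 - 1*45)/(20 + 45) = -666*(-30 - 45)/65 = -666*(-75)/65 = -222*(-45/13) = 9990/13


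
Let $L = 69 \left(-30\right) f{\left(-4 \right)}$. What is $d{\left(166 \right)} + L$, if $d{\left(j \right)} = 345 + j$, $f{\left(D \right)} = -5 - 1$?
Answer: $12931$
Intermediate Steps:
$f{\left(D \right)} = -6$
$L = 12420$ ($L = 69 \left(-30\right) \left(-6\right) = \left(-2070\right) \left(-6\right) = 12420$)
$d{\left(166 \right)} + L = \left(345 + 166\right) + 12420 = 511 + 12420 = 12931$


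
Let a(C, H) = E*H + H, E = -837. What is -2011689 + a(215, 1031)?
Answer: -2873605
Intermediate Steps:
a(C, H) = -836*H (a(C, H) = -837*H + H = -836*H)
-2011689 + a(215, 1031) = -2011689 - 836*1031 = -2011689 - 861916 = -2873605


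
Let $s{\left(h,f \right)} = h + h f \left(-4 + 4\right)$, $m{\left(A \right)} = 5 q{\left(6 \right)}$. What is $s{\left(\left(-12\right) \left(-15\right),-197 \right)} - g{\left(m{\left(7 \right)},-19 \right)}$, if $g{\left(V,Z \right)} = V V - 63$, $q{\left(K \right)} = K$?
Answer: $-657$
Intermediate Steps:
$m{\left(A \right)} = 30$ ($m{\left(A \right)} = 5 \cdot 6 = 30$)
$g{\left(V,Z \right)} = -63 + V^{2}$ ($g{\left(V,Z \right)} = V^{2} - 63 = -63 + V^{2}$)
$s{\left(h,f \right)} = h$ ($s{\left(h,f \right)} = h + h f 0 = h + h 0 = h + 0 = h$)
$s{\left(\left(-12\right) \left(-15\right),-197 \right)} - g{\left(m{\left(7 \right)},-19 \right)} = \left(-12\right) \left(-15\right) - \left(-63 + 30^{2}\right) = 180 - \left(-63 + 900\right) = 180 - 837 = -657$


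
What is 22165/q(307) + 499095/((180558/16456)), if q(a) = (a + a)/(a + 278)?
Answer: 410225428635/6159034 ≈ 66606.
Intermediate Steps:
q(a) = 2*a/(278 + a) (q(a) = (2*a)/(278 + a) = 2*a/(278 + a))
22165/q(307) + 499095/((180558/16456)) = 22165/((2*307/(278 + 307))) + 499095/((180558/16456)) = 22165/((2*307/585)) + 499095/((180558*(1/16456))) = 22165/((2*307*(1/585))) + 499095/(90279/8228) = 22165/(614/585) + 499095*(8228/90279) = 22165*(585/614) + 456283740/10031 = 12966525/614 + 456283740/10031 = 410225428635/6159034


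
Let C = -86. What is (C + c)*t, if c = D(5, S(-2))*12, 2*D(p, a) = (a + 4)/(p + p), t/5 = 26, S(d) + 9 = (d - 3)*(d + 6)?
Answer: -13130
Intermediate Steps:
S(d) = -9 + (-3 + d)*(6 + d) (S(d) = -9 + (d - 3)*(d + 6) = -9 + (-3 + d)*(6 + d))
t = 130 (t = 5*26 = 130)
D(p, a) = (4 + a)/(4*p) (D(p, a) = ((a + 4)/(p + p))/2 = ((4 + a)/((2*p)))/2 = ((4 + a)*(1/(2*p)))/2 = ((4 + a)/(2*p))/2 = (4 + a)/(4*p))
c = -15 (c = ((¼)*(4 + (-27 + (-2)² + 3*(-2)))/5)*12 = ((¼)*(⅕)*(4 + (-27 + 4 - 6)))*12 = ((¼)*(⅕)*(4 - 29))*12 = ((¼)*(⅕)*(-25))*12 = -5/4*12 = -15)
(C + c)*t = (-86 - 15)*130 = -101*130 = -13130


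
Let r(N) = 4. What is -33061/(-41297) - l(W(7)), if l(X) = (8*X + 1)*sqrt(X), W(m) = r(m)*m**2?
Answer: -907096841/41297 ≈ -21965.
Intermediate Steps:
W(m) = 4*m**2
l(X) = sqrt(X)*(1 + 8*X) (l(X) = (1 + 8*X)*sqrt(X) = sqrt(X)*(1 + 8*X))
-33061/(-41297) - l(W(7)) = -33061/(-41297) - sqrt(4*7**2)*(1 + 8*(4*7**2)) = -33061*(-1)/41297 - sqrt(4*49)*(1 + 8*(4*49)) = -1*(-33061/41297) - sqrt(196)*(1 + 8*196) = 33061/41297 - 14*(1 + 1568) = 33061/41297 - 14*1569 = 33061/41297 - 1*21966 = 33061/41297 - 21966 = -907096841/41297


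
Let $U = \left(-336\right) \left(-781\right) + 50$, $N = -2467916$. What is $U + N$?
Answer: $-2205450$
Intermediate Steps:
$U = 262466$ ($U = 262416 + 50 = 262466$)
$U + N = 262466 - 2467916 = -2205450$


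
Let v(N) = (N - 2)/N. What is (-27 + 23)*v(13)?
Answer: -44/13 ≈ -3.3846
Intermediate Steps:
v(N) = (-2 + N)/N
(-27 + 23)*v(13) = (-27 + 23)*((-2 + 13)/13) = -4*11/13 = -44/13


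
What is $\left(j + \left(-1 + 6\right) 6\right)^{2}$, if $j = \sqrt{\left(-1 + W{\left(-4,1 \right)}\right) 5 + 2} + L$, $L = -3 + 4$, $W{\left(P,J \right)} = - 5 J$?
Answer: $933 + 124 i \sqrt{7} \approx 933.0 + 328.07 i$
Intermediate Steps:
$L = 1$
$j = 1 + 2 i \sqrt{7}$ ($j = \sqrt{\left(-1 - 5\right) 5 + 2} + 1 = \sqrt{\left(-6\right) 5 + 2} + 1 = \sqrt{-30 + 2} + 1 = \sqrt{-28} + 1 = 2 i \sqrt{7} + 1 = 1 + 2 i \sqrt{7} \approx 1.0 + 5.2915 i$)
$\left(j + \left(-1 + 6\right) 6\right)^{2} = \left(\left(1 + 2 i \sqrt{7}\right) + \left(-1 + 6\right) 6\right)^{2} = \left(\left(1 + 2 i \sqrt{7}\right) + 5 \cdot 6\right)^{2} = \left(\left(1 + 2 i \sqrt{7}\right) + 30\right)^{2} = \left(31 + 2 i \sqrt{7}\right)^{2}$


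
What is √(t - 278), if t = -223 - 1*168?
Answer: I*√669 ≈ 25.865*I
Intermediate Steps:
t = -391 (t = -223 - 168 = -391)
√(t - 278) = √(-391 - 278) = √(-669) = I*√669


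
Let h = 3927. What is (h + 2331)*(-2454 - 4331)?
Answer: -42460530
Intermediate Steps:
(h + 2331)*(-2454 - 4331) = (3927 + 2331)*(-2454 - 4331) = 6258*(-6785) = -42460530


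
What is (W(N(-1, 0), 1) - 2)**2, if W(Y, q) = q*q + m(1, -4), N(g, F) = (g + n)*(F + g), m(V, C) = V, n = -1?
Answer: 0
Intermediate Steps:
N(g, F) = (-1 + g)*(F + g) (N(g, F) = (g - 1)*(F + g) = (-1 + g)*(F + g))
W(Y, q) = 1 + q**2 (W(Y, q) = q*q + 1 = q**2 + 1 = 1 + q**2)
(W(N(-1, 0), 1) - 2)**2 = ((1 + 1**2) - 2)**2 = ((1 + 1) - 2)**2 = (2 - 2)**2 = 0**2 = 0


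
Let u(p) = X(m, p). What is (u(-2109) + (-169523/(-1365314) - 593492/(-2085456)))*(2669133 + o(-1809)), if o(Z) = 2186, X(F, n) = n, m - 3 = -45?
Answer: -87163348292700437905/15474468876 ≈ -5.6327e+9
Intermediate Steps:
m = -42 (m = 3 - 45 = -42)
u(p) = p
(u(-2109) + (-169523/(-1365314) - 593492/(-2085456)))*(2669133 + o(-1809)) = (-2109 + (-169523/(-1365314) - 593492/(-2085456)))*(2669133 + 2186) = (-2109 + (-169523*(-1/1365314) - 593492*(-1/2085456)))*2671319 = (-2109 + (169523/1365314 + 6451/22668))*2671319 = (-2109 + 6325193989/15474468876)*2671319 = -32629329665495/15474468876*2671319 = -87163348292700437905/15474468876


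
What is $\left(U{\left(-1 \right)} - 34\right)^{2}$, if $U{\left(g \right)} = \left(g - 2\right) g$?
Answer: $961$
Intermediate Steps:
$U{\left(g \right)} = g \left(-2 + g\right)$ ($U{\left(g \right)} = \left(-2 + g\right) g = g \left(-2 + g\right)$)
$\left(U{\left(-1 \right)} - 34\right)^{2} = \left(- (-2 - 1) - 34\right)^{2} = \left(\left(-1\right) \left(-3\right) - 34\right)^{2} = \left(3 - 34\right)^{2} = \left(-31\right)^{2} = 961$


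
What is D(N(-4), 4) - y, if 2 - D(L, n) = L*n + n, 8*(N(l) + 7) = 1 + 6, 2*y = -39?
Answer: 42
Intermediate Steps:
y = -39/2 (y = (1/2)*(-39) = -39/2 ≈ -19.500)
N(l) = -49/8 (N(l) = -7 + (1 + 6)/8 = -7 + (1/8)*7 = -7 + 7/8 = -49/8)
D(L, n) = 2 - n - L*n (D(L, n) = 2 - (L*n + n) = 2 - (n + L*n) = 2 + (-n - L*n) = 2 - n - L*n)
D(N(-4), 4) - y = (2 - 1*4 - 1*(-49/8)*4) - 1*(-39/2) = (2 - 4 + 49/2) + 39/2 = 45/2 + 39/2 = 42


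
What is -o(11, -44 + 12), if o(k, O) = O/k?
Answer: 32/11 ≈ 2.9091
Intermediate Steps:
-o(11, -44 + 12) = -(-44 + 12)/11 = -(-32)/11 = -1*(-32/11) = 32/11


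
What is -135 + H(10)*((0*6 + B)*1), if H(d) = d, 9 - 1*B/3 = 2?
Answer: 75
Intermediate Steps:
B = 21 (B = 27 - 3*2 = 27 - 6 = 21)
-135 + H(10)*((0*6 + B)*1) = -135 + 10*((0*6 + 21)*1) = -135 + 10*((0 + 21)*1) = -135 + 10*(21*1) = -135 + 10*21 = -135 + 210 = 75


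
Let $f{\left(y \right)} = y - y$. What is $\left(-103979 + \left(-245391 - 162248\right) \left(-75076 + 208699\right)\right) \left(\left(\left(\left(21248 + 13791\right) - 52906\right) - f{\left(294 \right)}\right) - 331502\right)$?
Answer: $19030146925002044$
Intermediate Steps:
$f{\left(y \right)} = 0$
$\left(-103979 + \left(-245391 - 162248\right) \left(-75076 + 208699\right)\right) \left(\left(\left(\left(21248 + 13791\right) - 52906\right) - f{\left(294 \right)}\right) - 331502\right) = \left(-103979 + \left(-245391 - 162248\right) \left(-75076 + 208699\right)\right) \left(\left(\left(\left(21248 + 13791\right) - 52906\right) - 0\right) - 331502\right) = \left(-103979 - 54469946097\right) \left(\left(\left(35039 - 52906\right) + 0\right) - 331502\right) = \left(-103979 - 54469946097\right) \left(\left(-17867 + 0\right) - 331502\right) = - 54470050076 \left(-17867 - 331502\right) = \left(-54470050076\right) \left(-349369\right) = 19030146925002044$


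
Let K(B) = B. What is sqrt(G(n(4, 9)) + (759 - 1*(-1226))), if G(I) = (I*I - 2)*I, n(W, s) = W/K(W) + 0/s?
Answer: 8*sqrt(31) ≈ 44.542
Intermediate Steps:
n(W, s) = 1 (n(W, s) = W/W + 0/s = 1 + 0 = 1)
G(I) = I*(-2 + I**2) (G(I) = (I**2 - 2)*I = (-2 + I**2)*I = I*(-2 + I**2))
sqrt(G(n(4, 9)) + (759 - 1*(-1226))) = sqrt(1*(-2 + 1**2) + (759 - 1*(-1226))) = sqrt(1*(-2 + 1) + (759 + 1226)) = sqrt(1*(-1) + 1985) = sqrt(-1 + 1985) = sqrt(1984) = 8*sqrt(31)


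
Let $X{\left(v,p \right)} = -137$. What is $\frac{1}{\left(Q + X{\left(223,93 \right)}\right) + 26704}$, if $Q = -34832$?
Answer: $- \frac{1}{8265} \approx -0.00012099$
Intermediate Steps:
$\frac{1}{\left(Q + X{\left(223,93 \right)}\right) + 26704} = \frac{1}{\left(-34832 - 137\right) + 26704} = \frac{1}{-34969 + 26704} = \frac{1}{-8265} = - \frac{1}{8265}$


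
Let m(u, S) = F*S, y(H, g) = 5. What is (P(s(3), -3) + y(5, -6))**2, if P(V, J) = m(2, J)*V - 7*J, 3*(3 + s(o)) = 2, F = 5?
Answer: 3721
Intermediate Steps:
s(o) = -7/3 (s(o) = -3 + (1/3)*2 = -3 + 2/3 = -7/3)
m(u, S) = 5*S
P(V, J) = -7*J + 5*J*V (P(V, J) = (5*J)*V - 7*J = 5*J*V - 7*J = -7*J + 5*J*V)
(P(s(3), -3) + y(5, -6))**2 = (-3*(-7 + 5*(-7/3)) + 5)**2 = (-3*(-7 - 35/3) + 5)**2 = (-3*(-56/3) + 5)**2 = (56 + 5)**2 = 61**2 = 3721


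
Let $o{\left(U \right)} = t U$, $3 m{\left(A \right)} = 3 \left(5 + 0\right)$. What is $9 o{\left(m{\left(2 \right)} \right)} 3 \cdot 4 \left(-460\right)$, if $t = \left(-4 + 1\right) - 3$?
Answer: $1490400$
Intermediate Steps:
$t = -6$ ($t = -3 - 3 = -6$)
$m{\left(A \right)} = 5$ ($m{\left(A \right)} = \frac{3 \left(5 + 0\right)}{3} = \frac{3 \cdot 5}{3} = \frac{1}{3} \cdot 15 = 5$)
$o{\left(U \right)} = - 6 U$
$9 o{\left(m{\left(2 \right)} \right)} 3 \cdot 4 \left(-460\right) = 9 \left(\left(-6\right) 5\right) 3 \cdot 4 \left(-460\right) = 9 \left(-30\right) 12 \left(-460\right) = \left(-270\right) 12 \left(-460\right) = \left(-3240\right) \left(-460\right) = 1490400$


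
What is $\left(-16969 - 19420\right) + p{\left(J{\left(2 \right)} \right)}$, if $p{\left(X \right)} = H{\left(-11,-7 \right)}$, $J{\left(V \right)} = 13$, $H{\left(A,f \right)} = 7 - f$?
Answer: $-36375$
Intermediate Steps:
$p{\left(X \right)} = 14$ ($p{\left(X \right)} = 7 - -7 = 7 + 7 = 14$)
$\left(-16969 - 19420\right) + p{\left(J{\left(2 \right)} \right)} = \left(-16969 - 19420\right) + 14 = -36389 + 14 = -36375$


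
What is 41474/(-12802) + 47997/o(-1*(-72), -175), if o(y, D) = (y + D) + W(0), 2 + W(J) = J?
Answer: -103135394/224035 ≈ -460.35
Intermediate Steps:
W(J) = -2 + J
o(y, D) = -2 + D + y (o(y, D) = (y + D) + (-2 + 0) = (D + y) - 2 = -2 + D + y)
41474/(-12802) + 47997/o(-1*(-72), -175) = 41474/(-12802) + 47997/(-2 - 175 - 1*(-72)) = 41474*(-1/12802) + 47997/(-2 - 175 + 72) = -20737/6401 + 47997/(-105) = -20737/6401 + 47997*(-1/105) = -20737/6401 - 15999/35 = -103135394/224035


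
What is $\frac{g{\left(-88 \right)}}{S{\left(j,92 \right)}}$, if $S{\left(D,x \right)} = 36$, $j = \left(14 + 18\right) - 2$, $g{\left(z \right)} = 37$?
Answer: $\frac{37}{36} \approx 1.0278$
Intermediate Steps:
$j = 30$ ($j = 32 - 2 = 30$)
$\frac{g{\left(-88 \right)}}{S{\left(j,92 \right)}} = \frac{37}{36}$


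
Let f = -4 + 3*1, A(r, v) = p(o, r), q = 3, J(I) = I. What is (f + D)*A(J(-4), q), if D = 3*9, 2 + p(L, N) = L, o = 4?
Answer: 52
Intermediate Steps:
p(L, N) = -2 + L
D = 27
A(r, v) = 2 (A(r, v) = -2 + 4 = 2)
f = -1 (f = -4 + 3 = -1)
(f + D)*A(J(-4), q) = (-1 + 27)*2 = 26*2 = 52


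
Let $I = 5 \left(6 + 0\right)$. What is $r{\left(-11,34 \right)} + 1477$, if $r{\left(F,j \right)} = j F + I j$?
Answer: $2123$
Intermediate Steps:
$I = 30$ ($I = 5 \cdot 6 = 30$)
$r{\left(F,j \right)} = 30 j + F j$ ($r{\left(F,j \right)} = j F + 30 j = F j + 30 j = 30 j + F j$)
$r{\left(-11,34 \right)} + 1477 = 34 \left(30 - 11\right) + 1477 = 34 \cdot 19 + 1477 = 646 + 1477 = 2123$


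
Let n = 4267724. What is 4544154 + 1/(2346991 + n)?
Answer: 30058283626111/6614715 ≈ 4.5442e+6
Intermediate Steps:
4544154 + 1/(2346991 + n) = 4544154 + 1/(2346991 + 4267724) = 4544154 + 1/6614715 = 30058283626111/6614715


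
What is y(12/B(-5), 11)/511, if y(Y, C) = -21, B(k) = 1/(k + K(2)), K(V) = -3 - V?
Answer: -3/73 ≈ -0.041096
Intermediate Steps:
B(k) = 1/(-5 + k) (B(k) = 1/(k + (-3 - 1*2)) = 1/(k + (-3 - 2)) = 1/(k - 5) = 1/(-5 + k))
y(12/B(-5), 11)/511 = -21/511 = -21*1/511 = -3/73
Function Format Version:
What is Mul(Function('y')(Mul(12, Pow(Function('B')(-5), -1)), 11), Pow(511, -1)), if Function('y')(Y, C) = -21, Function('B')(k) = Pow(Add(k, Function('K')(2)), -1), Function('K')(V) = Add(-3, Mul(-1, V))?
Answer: Rational(-3, 73) ≈ -0.041096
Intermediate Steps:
Function('B')(k) = Pow(Add(-5, k), -1) (Function('B')(k) = Pow(Add(k, Add(-3, Mul(-1, 2))), -1) = Pow(Add(k, Add(-3, -2)), -1) = Pow(Add(k, -5), -1) = Pow(Add(-5, k), -1))
Mul(Function('y')(Mul(12, Pow(Function('B')(-5), -1)), 11), Pow(511, -1)) = Mul(-21, Pow(511, -1)) = Mul(-21, Rational(1, 511)) = Rational(-3, 73)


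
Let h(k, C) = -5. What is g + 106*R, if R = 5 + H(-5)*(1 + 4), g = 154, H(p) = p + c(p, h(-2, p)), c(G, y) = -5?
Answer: -4616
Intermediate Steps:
H(p) = -5 + p (H(p) = p - 5 = -5 + p)
R = -45 (R = 5 + (-5 - 5)*(1 + 4) = 5 - 10*5 = 5 - 50 = -45)
g + 106*R = 154 + 106*(-45) = 154 - 4770 = -4616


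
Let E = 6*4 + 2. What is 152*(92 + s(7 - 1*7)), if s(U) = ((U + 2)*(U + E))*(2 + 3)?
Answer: 53504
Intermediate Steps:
E = 26 (E = 24 + 2 = 26)
s(U) = 5*(2 + U)*(26 + U) (s(U) = ((U + 2)*(U + 26))*(2 + 3) = ((2 + U)*(26 + U))*5 = 5*(2 + U)*(26 + U))
152*(92 + s(7 - 1*7)) = 152*(92 + (260 + 5*(7 - 1*7)**2 + 140*(7 - 1*7))) = 152*(92 + (260 + 5*(7 - 7)**2 + 140*(7 - 7))) = 152*(92 + (260 + 5*0**2 + 140*0)) = 152*(92 + (260 + 5*0 + 0)) = 152*(92 + (260 + 0 + 0)) = 152*(92 + 260) = 152*352 = 53504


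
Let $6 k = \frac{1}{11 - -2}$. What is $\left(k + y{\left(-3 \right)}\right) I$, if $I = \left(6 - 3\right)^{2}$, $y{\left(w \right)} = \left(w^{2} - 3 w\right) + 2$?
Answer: $\frac{4683}{26} \approx 180.12$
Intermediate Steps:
$y{\left(w \right)} = 2 + w^{2} - 3 w$
$I = 9$ ($I = 3^{2} = 9$)
$k = \frac{1}{78}$ ($k = \frac{1}{6 \left(11 - -2\right)} = \frac{1}{6 \left(11 + \left(-3 + 5\right)\right)} = \frac{1}{6 \left(11 + 2\right)} = \frac{1}{6 \cdot 13} = \frac{1}{6} \cdot \frac{1}{13} = \frac{1}{78} \approx 0.012821$)
$\left(k + y{\left(-3 \right)}\right) I = \left(\frac{1}{78} + \left(2 + \left(-3\right)^{2} - -9\right)\right) 9 = \left(\frac{1}{78} + \left(2 + 9 + 9\right)\right) 9 = \left(\frac{1}{78} + 20\right) 9 = \frac{1561}{78} \cdot 9 = \frac{4683}{26}$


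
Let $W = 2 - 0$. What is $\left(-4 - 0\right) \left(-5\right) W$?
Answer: $40$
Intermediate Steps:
$W = 2$ ($W = 2 + 0 = 2$)
$\left(-4 - 0\right) \left(-5\right) W = \left(-4 - 0\right) \left(-5\right) 2 = \left(-4 + 0\right) \left(-5\right) 2 = \left(-4\right) \left(-5\right) 2 = 20 \cdot 2 = 40$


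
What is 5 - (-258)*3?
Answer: 779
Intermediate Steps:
5 - (-258)*3 = 5 - 43*(-18) = 5 + 774 = 779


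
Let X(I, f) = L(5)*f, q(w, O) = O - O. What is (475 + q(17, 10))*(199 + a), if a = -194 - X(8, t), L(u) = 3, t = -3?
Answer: 6650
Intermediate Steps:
q(w, O) = 0
X(I, f) = 3*f
a = -185 (a = -194 - 3*(-3) = -194 - 1*(-9) = -194 + 9 = -185)
(475 + q(17, 10))*(199 + a) = (475 + 0)*(199 - 185) = 475*14 = 6650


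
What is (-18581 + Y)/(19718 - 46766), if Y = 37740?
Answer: -17/24 ≈ -0.70833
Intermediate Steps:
(-18581 + Y)/(19718 - 46766) = (-18581 + 37740)/(19718 - 46766) = 19159/(-27048) = 19159*(-1/27048) = -17/24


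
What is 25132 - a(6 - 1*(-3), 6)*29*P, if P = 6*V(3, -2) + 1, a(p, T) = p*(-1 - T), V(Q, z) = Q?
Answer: 59845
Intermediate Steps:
P = 19 (P = 6*3 + 1 = 18 + 1 = 19)
25132 - a(6 - 1*(-3), 6)*29*P = 25132 - -(6 - 1*(-3))*(1 + 6)*29*19 = 25132 - -1*(6 + 3)*7*29*19 = 25132 - -1*9*7*29*19 = 25132 - (-63*29)*19 = 25132 - (-1827)*19 = 25132 - 1*(-34713) = 25132 + 34713 = 59845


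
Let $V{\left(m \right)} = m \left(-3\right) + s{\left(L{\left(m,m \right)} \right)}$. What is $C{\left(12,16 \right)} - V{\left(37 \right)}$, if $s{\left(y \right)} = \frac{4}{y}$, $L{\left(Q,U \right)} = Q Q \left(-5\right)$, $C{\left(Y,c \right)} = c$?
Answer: $\frac{869319}{6845} \approx 127.0$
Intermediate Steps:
$L{\left(Q,U \right)} = - 5 Q^{2}$ ($L{\left(Q,U \right)} = Q^{2} \left(-5\right) = - 5 Q^{2}$)
$V{\left(m \right)} = - 3 m - \frac{4}{5 m^{2}}$ ($V{\left(m \right)} = m \left(-3\right) + \frac{4}{\left(-5\right) m^{2}} = - 3 m + 4 \left(- \frac{1}{5 m^{2}}\right) = - 3 m - \frac{4}{5 m^{2}}$)
$C{\left(12,16 \right)} - V{\left(37 \right)} = 16 - \left(\left(-3\right) 37 - \frac{4}{5 \cdot 1369}\right) = 16 - \left(-111 - \frac{4}{6845}\right) = 16 - - \frac{759799}{6845} = 16 + \frac{759799}{6845} = \frac{869319}{6845}$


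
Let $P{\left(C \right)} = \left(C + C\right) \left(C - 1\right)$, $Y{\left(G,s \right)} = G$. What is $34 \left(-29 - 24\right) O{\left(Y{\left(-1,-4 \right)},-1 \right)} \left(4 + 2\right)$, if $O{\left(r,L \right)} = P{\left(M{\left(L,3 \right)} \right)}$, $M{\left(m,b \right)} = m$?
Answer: $-43248$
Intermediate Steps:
$P{\left(C \right)} = 2 C \left(-1 + C\right)$
$O{\left(r,L \right)} = 2 L \left(-1 + L\right)$
$34 \left(-29 - 24\right) O{\left(Y{\left(-1,-4 \right)},-1 \right)} \left(4 + 2\right) = 34 \left(-29 - 24\right) 2 \left(-1\right) \left(-1 - 1\right) \left(4 + 2\right) = 34 \left(-29 - 24\right) 2 \left(-1\right) \left(-2\right) 6 = 34 \left(-53\right) 4 \cdot 6 = \left(-1802\right) 24 = -43248$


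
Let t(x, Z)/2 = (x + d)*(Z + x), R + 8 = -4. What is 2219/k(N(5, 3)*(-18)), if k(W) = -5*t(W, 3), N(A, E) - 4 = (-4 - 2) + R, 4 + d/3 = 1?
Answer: -2219/619650 ≈ -0.0035811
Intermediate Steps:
R = -12 (R = -8 - 4 = -12)
d = -9 (d = -12 + 3*1 = -12 + 3 = -9)
t(x, Z) = 2*(-9 + x)*(Z + x) (t(x, Z) = 2*((x - 9)*(Z + x)) = 2*((-9 + x)*(Z + x)) = 2*(-9 + x)*(Z + x))
N(A, E) = -14 (N(A, E) = 4 + ((-4 - 2) - 12) = 4 + (-6 - 12) = 4 - 18 = -14)
k(W) = 270 - 10*W**2 + 60*W (k(W) = -5*(-18*3 - 18*W + 2*W**2 + 2*3*W) = -5*(-54 - 18*W + 2*W**2 + 6*W) = -5*(-54 - 12*W + 2*W**2) = 270 - 10*W**2 + 60*W)
2219/k(N(5, 3)*(-18)) = 2219/(270 - 10*(-14*(-18))**2 + 60*(-14*(-18))) = 2219/(270 - 10*252**2 + 60*252) = 2219/(270 - 10*63504 + 15120) = 2219/(270 - 635040 + 15120) = 2219/(-619650) = 2219*(-1/619650) = -2219/619650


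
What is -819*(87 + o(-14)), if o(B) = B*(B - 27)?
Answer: -541359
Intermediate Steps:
o(B) = B*(-27 + B)
-819*(87 + o(-14)) = -819*(87 - 14*(-27 - 14)) = -819*(87 - 14*(-41)) = -819*(87 + 574) = -819*661 = -541359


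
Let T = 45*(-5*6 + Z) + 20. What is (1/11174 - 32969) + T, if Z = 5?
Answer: -380742875/11174 ≈ -34074.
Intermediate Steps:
T = -1105 (T = 45*(-5*6 + 5) + 20 = 45*(-30 + 5) + 20 = 45*(-25) + 20 = -1125 + 20 = -1105)
(1/11174 - 32969) + T = (1/11174 - 32969) - 1105 = -368395605/11174 - 1105 = -380742875/11174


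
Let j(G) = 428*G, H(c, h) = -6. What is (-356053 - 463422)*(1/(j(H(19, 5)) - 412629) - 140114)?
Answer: 47672886387339025/415197 ≈ 1.1482e+11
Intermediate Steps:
(-356053 - 463422)*(1/(j(H(19, 5)) - 412629) - 140114) = (-356053 - 463422)*(1/(428*(-6) - 412629) - 140114) = -819475*(1/(-2568 - 412629) - 140114) = -819475*(1/(-415197) - 140114) = -819475*(-1/415197 - 140114) = -819475*(-58174912459/415197) = 47672886387339025/415197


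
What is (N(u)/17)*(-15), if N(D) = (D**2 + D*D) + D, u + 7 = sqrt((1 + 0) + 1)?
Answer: -1425/17 + 405*sqrt(2)/17 ≈ -50.132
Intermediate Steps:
u = -7 + sqrt(2) (u = -7 + sqrt((1 + 0) + 1) = -7 + sqrt(1 + 1) = -7 + sqrt(2) ≈ -5.5858)
N(D) = D + 2*D**2 (N(D) = (D**2 + D**2) + D = 2*D**2 + D = D + 2*D**2)
(N(u)/17)*(-15) = (((-7 + sqrt(2))*(1 + 2*(-7 + sqrt(2))))/17)*(-15) = (((-7 + sqrt(2))*(1 + (-14 + 2*sqrt(2))))*(1/17))*(-15) = (((-7 + sqrt(2))*(-13 + 2*sqrt(2)))*(1/17))*(-15) = (((-13 + 2*sqrt(2))*(-7 + sqrt(2)))*(1/17))*(-15) = ((-13 + 2*sqrt(2))*(-7 + sqrt(2))/17)*(-15) = -15*(-13 + 2*sqrt(2))*(-7 + sqrt(2))/17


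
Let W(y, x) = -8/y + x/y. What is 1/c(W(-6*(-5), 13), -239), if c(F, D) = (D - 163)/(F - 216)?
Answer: 1295/2412 ≈ 0.53690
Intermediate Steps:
c(F, D) = (-163 + D)/(-216 + F)
1/c(W(-6*(-5), 13), -239) = 1/((-163 - 239)/(-216 + (-8 + 13)/((-6*(-5))))) = 1/(-402/(-216 + 5/30)) = 1/(-402/(-216 + (1/30)*5)) = 1/(-402/(-216 + ⅙)) = 1/(-402/(-1295/6)) = 1/(-6/1295*(-402)) = 1/(2412/1295) = 1295/2412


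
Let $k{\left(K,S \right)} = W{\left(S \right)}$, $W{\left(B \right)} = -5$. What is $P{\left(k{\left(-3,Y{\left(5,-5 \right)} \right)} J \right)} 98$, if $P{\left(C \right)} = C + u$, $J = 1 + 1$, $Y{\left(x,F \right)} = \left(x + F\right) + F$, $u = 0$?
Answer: $-980$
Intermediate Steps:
$Y{\left(x,F \right)} = x + 2 F$ ($Y{\left(x,F \right)} = \left(F + x\right) + F = x + 2 F$)
$k{\left(K,S \right)} = -5$
$J = 2$
$P{\left(C \right)} = C$ ($P{\left(C \right)} = C + 0 = C$)
$P{\left(k{\left(-3,Y{\left(5,-5 \right)} \right)} J \right)} 98 = \left(-5\right) 2 \cdot 98 = \left(-10\right) 98 = -980$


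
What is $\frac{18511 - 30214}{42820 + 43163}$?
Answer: $- \frac{3901}{28661} \approx -0.13611$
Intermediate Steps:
$\frac{18511 - 30214}{42820 + 43163} = - \frac{11703}{85983} = \left(-11703\right) \frac{1}{85983} = - \frac{3901}{28661}$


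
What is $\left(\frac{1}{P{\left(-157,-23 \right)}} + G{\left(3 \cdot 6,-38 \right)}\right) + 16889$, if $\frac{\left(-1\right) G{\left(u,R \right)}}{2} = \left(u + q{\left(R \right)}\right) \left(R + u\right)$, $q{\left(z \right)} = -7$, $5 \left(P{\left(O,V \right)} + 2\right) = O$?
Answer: $\frac{2893938}{167} \approx 17329.0$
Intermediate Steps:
$P{\left(O,V \right)} = -2 + \frac{O}{5}$
$G{\left(u,R \right)} = - 2 \left(-7 + u\right) \left(R + u\right)$ ($G{\left(u,R \right)} = - 2 \left(u - 7\right) \left(R + u\right) = - 2 \left(-7 + u\right) \left(R + u\right)$)
$\left(\frac{1}{P{\left(-157,-23 \right)}} + G{\left(3 \cdot 6,-38 \right)}\right) + 16889 = \left(\frac{1}{-2 + \frac{1}{5} \left(-157\right)} + \left(- 2 \left(3 \cdot 6\right)^{2} + 14 \left(-38\right) + 14 \cdot 3 \cdot 6 - - 76 \cdot 3 \cdot 6\right)\right) + 16889 = \left(\frac{1}{-2 - \frac{157}{5}} - \left(280 - 1368 + 648\right)\right) + 16889 = \left(\frac{1}{- \frac{167}{5}} + \left(\left(-2\right) 324 - 532 + 252 + 1368\right)\right) + 16889 = \left(- \frac{5}{167} + \left(-648 - 532 + 252 + 1368\right)\right) + 16889 = \left(- \frac{5}{167} + 440\right) + 16889 = \frac{73475}{167} + 16889 = \frac{2893938}{167}$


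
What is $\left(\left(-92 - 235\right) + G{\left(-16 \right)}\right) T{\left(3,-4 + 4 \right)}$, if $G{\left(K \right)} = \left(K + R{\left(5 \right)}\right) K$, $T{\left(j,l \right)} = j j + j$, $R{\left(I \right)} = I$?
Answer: $-1812$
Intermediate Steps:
$T{\left(j,l \right)} = j + j^{2}$ ($T{\left(j,l \right)} = j^{2} + j = j + j^{2}$)
$G{\left(K \right)} = K \left(5 + K\right)$ ($G{\left(K \right)} = \left(K + 5\right) K = \left(5 + K\right) K = K \left(5 + K\right)$)
$\left(\left(-92 - 235\right) + G{\left(-16 \right)}\right) T{\left(3,-4 + 4 \right)} = \left(\left(-92 - 235\right) - 16 \left(5 - 16\right)\right) 3 \left(1 + 3\right) = \left(\left(-92 - 235\right) - -176\right) 3 \cdot 4 = \left(-327 + 176\right) 12 = \left(-151\right) 12 = -1812$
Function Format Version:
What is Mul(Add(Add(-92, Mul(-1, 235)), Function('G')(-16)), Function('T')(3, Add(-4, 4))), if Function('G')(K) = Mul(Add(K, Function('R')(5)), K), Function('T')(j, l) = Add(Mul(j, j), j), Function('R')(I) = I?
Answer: -1812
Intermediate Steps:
Function('T')(j, l) = Add(j, Pow(j, 2)) (Function('T')(j, l) = Add(Pow(j, 2), j) = Add(j, Pow(j, 2)))
Function('G')(K) = Mul(K, Add(5, K)) (Function('G')(K) = Mul(Add(K, 5), K) = Mul(Add(5, K), K) = Mul(K, Add(5, K)))
Mul(Add(Add(-92, Mul(-1, 235)), Function('G')(-16)), Function('T')(3, Add(-4, 4))) = Mul(Add(Add(-92, Mul(-1, 235)), Mul(-16, Add(5, -16))), Mul(3, Add(1, 3))) = Mul(Add(Add(-92, -235), Mul(-16, -11)), Mul(3, 4)) = Mul(Add(-327, 176), 12) = Mul(-151, 12) = -1812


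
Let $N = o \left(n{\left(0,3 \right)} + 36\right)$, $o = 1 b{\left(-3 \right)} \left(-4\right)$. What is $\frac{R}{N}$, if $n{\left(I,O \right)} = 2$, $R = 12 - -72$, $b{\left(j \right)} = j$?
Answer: $\frac{7}{38} \approx 0.18421$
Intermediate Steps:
$R = 84$ ($R = 12 + 72 = 84$)
$o = 12$ ($o = 1 \left(-3\right) \left(-4\right) = \left(-3\right) \left(-4\right) = 12$)
$N = 456$ ($N = 12 \left(2 + 36\right) = 12 \cdot 38 = 456$)
$\frac{R}{N} = \frac{84}{456} = 84 \cdot \frac{1}{456} = \frac{7}{38}$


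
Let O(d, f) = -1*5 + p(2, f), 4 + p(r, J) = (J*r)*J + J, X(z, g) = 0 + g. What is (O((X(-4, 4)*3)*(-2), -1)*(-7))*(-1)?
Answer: -56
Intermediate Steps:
X(z, g) = g
p(r, J) = -4 + J + r*J² (p(r, J) = -4 + ((J*r)*J + J) = -4 + (r*J² + J) = -4 + (J + r*J²) = -4 + J + r*J²)
O(d, f) = -9 + f + 2*f² (O(d, f) = -1*5 + (-4 + f + 2*f²) = -5 + (-4 + f + 2*f²) = -9 + f + 2*f²)
(O((X(-4, 4)*3)*(-2), -1)*(-7))*(-1) = ((-9 - 1 + 2*(-1)²)*(-7))*(-1) = ((-9 - 1 + 2*1)*(-7))*(-1) = ((-9 - 1 + 2)*(-7))*(-1) = -8*(-7)*(-1) = 56*(-1) = -56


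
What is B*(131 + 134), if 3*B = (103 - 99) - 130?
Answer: -11130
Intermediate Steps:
B = -42 (B = ((103 - 99) - 130)/3 = (4 - 130)/3 = (1/3)*(-126) = -42)
B*(131 + 134) = -42*(131 + 134) = -42*265 = -11130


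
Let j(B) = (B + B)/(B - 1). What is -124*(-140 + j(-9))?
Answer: 85684/5 ≈ 17137.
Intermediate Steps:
j(B) = 2*B/(-1 + B) (j(B) = (2*B)/(-1 + B) = 2*B/(-1 + B))
-124*(-140 + j(-9)) = -124*(-140 + 2*(-9)/(-1 - 9)) = -124*(-140 + 2*(-9)/(-10)) = -124*(-140 + 2*(-9)*(-⅒)) = -124*(-140 + 9/5) = -124*(-691/5) = 85684/5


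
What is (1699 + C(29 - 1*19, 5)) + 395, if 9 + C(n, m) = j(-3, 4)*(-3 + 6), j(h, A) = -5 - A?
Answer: 2058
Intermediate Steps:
C(n, m) = -36 (C(n, m) = -9 + (-5 - 1*4)*(-3 + 6) = -9 + (-5 - 4)*3 = -9 - 9*3 = -9 - 27 = -36)
(1699 + C(29 - 1*19, 5)) + 395 = (1699 - 36) + 395 = 1663 + 395 = 2058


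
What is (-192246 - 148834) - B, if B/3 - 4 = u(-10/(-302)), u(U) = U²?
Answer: -7777238767/22801 ≈ -3.4109e+5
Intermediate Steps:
B = 273687/22801 (B = 12 + 3*(-10/(-302))² = 12 + 3*(-10*(-1/302))² = 12 + 3*(5/151)² = 12 + 3*(25/22801) = 12 + 75/22801 = 273687/22801 ≈ 12.003)
(-192246 - 148834) - B = (-192246 - 148834) - 1*273687/22801 = -341080 - 273687/22801 = -7777238767/22801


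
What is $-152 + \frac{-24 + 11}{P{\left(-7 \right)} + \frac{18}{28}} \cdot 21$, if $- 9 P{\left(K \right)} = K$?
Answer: $- \frac{61606}{179} \approx -344.17$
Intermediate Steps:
$P{\left(K \right)} = - \frac{K}{9}$
$-152 + \frac{-24 + 11}{P{\left(-7 \right)} + \frac{18}{28}} \cdot 21 = -152 + \frac{-24 + 11}{\left(- \frac{1}{9}\right) \left(-7\right) + \frac{18}{28}} \cdot 21 = -152 + - \frac{13}{\frac{7}{9} + 18 \cdot \frac{1}{28}} \cdot 21 = -152 + - \frac{13}{\frac{7}{9} + \frac{9}{14}} \cdot 21 = -152 + - \frac{13}{\frac{179}{126}} \cdot 21 = -152 + \left(-13\right) \frac{126}{179} \cdot 21 = -152 - \frac{34398}{179} = - \frac{61606}{179}$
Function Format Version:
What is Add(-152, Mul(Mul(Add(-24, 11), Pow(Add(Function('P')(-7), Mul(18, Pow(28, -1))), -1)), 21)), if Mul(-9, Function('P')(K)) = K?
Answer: Rational(-61606, 179) ≈ -344.17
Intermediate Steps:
Function('P')(K) = Mul(Rational(-1, 9), K)
Add(-152, Mul(Mul(Add(-24, 11), Pow(Add(Function('P')(-7), Mul(18, Pow(28, -1))), -1)), 21)) = Add(-152, Mul(Mul(Add(-24, 11), Pow(Add(Mul(Rational(-1, 9), -7), Mul(18, Pow(28, -1))), -1)), 21)) = Add(-152, Mul(Mul(-13, Pow(Add(Rational(7, 9), Mul(18, Rational(1, 28))), -1)), 21)) = Add(-152, Mul(Mul(-13, Pow(Add(Rational(7, 9), Rational(9, 14)), -1)), 21)) = Add(-152, Mul(Mul(-13, Pow(Rational(179, 126), -1)), 21)) = Add(-152, Mul(Mul(-13, Rational(126, 179)), 21)) = Add(-152, Mul(Rational(-1638, 179), 21)) = Add(-152, Rational(-34398, 179)) = Rational(-61606, 179)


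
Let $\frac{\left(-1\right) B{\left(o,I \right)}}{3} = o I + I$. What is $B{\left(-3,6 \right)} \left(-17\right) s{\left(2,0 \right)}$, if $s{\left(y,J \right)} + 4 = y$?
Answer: $1224$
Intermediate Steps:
$B{\left(o,I \right)} = - 3 I - 3 I o$ ($B{\left(o,I \right)} = - 3 \left(o I + I\right) = - 3 \left(I o + I\right) = - 3 \left(I + I o\right) = - 3 I - 3 I o$)
$s{\left(y,J \right)} = -4 + y$
$B{\left(-3,6 \right)} \left(-17\right) s{\left(2,0 \right)} = \left(-3\right) 6 \left(1 - 3\right) \left(-17\right) \left(-4 + 2\right) = \left(-3\right) 6 \left(-2\right) \left(-17\right) \left(-2\right) = 36 \left(-17\right) \left(-2\right) = \left(-612\right) \left(-2\right) = 1224$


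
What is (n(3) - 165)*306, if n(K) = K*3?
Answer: -47736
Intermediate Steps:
n(K) = 3*K
(n(3) - 165)*306 = (3*3 - 165)*306 = (9 - 165)*306 = -156*306 = -47736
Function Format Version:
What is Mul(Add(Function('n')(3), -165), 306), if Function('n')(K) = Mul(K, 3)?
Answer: -47736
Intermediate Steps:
Function('n')(K) = Mul(3, K)
Mul(Add(Function('n')(3), -165), 306) = Mul(Add(Mul(3, 3), -165), 306) = Mul(Add(9, -165), 306) = Mul(-156, 306) = -47736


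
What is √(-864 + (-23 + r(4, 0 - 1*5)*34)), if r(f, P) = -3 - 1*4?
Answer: 15*I*√5 ≈ 33.541*I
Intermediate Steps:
r(f, P) = -7 (r(f, P) = -3 - 4 = -7)
√(-864 + (-23 + r(4, 0 - 1*5)*34)) = √(-864 + (-23 - 7*34)) = √(-864 + (-23 - 238)) = √(-864 - 261) = √(-1125) = 15*I*√5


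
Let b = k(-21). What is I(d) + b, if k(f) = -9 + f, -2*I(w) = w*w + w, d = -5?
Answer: -40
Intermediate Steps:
I(w) = -w/2 - w²/2 (I(w) = -(w*w + w)/2 = -(w² + w)/2 = -(w + w²)/2 = -w/2 - w²/2)
b = -30 (b = -9 - 21 = -30)
I(d) + b = -½*(-5)*(1 - 5) - 30 = -½*(-5)*(-4) - 30 = -10 - 30 = -40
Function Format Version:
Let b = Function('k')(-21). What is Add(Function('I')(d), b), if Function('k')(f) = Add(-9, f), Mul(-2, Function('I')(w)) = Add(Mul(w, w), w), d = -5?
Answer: -40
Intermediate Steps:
Function('I')(w) = Add(Mul(Rational(-1, 2), w), Mul(Rational(-1, 2), Pow(w, 2))) (Function('I')(w) = Mul(Rational(-1, 2), Add(Mul(w, w), w)) = Mul(Rational(-1, 2), Add(Pow(w, 2), w)) = Mul(Rational(-1, 2), Add(w, Pow(w, 2))) = Add(Mul(Rational(-1, 2), w), Mul(Rational(-1, 2), Pow(w, 2))))
b = -30 (b = Add(-9, -21) = -30)
Add(Function('I')(d), b) = Add(Mul(Rational(-1, 2), -5, Add(1, -5)), -30) = Add(Mul(Rational(-1, 2), -5, -4), -30) = Add(-10, -30) = -40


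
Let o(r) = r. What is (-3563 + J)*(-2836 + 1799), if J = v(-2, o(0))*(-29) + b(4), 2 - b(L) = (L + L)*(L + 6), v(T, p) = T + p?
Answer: 3715571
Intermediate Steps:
b(L) = 2 - 2*L*(6 + L) (b(L) = 2 - (L + L)*(L + 6) = 2 - 2*L*(6 + L))
J = -20 (J = (-2 + 0)*(-29) + (2 - 12*4 - 2*4²) = -2*(-29) + (2 - 48 - 2*16) = 58 + (2 - 48 - 32) = 58 - 78 = -20)
(-3563 + J)*(-2836 + 1799) = (-3563 - 20)*(-2836 + 1799) = -3583*(-1037) = 3715571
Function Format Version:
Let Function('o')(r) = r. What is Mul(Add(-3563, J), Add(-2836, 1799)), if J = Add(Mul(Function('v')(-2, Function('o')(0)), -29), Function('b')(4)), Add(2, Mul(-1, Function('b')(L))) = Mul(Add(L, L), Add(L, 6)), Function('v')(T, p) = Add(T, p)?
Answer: 3715571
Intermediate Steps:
Function('b')(L) = Add(2, Mul(-2, L, Add(6, L))) (Function('b')(L) = Add(2, Mul(-1, Mul(Add(L, L), Add(L, 6)))) = Add(2, Mul(-1, Mul(Mul(2, L), Add(6, L)))) = Add(2, Mul(-1, Mul(2, L, Add(6, L)))) = Add(2, Mul(-2, L, Add(6, L))))
J = -20 (J = Add(Mul(Add(-2, 0), -29), Add(2, Mul(-12, 4), Mul(-2, Pow(4, 2)))) = Add(Mul(-2, -29), Add(2, -48, Mul(-2, 16))) = Add(58, Add(2, -48, -32)) = Add(58, -78) = -20)
Mul(Add(-3563, J), Add(-2836, 1799)) = Mul(Add(-3563, -20), Add(-2836, 1799)) = Mul(-3583, -1037) = 3715571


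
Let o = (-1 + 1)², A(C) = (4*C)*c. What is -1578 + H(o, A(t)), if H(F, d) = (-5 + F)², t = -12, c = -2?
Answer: -1553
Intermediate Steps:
A(C) = -8*C (A(C) = (4*C)*(-2) = -8*C)
o = 0 (o = 0² = 0)
-1578 + H(o, A(t)) = -1578 + (-5 + 0)² = -1578 + (-5)² = -1578 + 25 = -1553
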